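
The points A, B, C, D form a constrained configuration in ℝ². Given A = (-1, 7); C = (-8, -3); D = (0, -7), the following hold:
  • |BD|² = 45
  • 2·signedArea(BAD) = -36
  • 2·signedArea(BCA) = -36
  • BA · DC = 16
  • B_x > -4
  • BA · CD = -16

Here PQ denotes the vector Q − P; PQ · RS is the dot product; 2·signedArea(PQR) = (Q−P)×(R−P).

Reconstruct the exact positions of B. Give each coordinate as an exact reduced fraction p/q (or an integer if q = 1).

1. B_x = -3  [BA · DC = 16 ∩ 2·signedArea(BAD) = -36]
2. B_y = -1  [BA · DC = 16 ∩ 2·signedArea(BAD) = -36]
   → B = (-3, -1)

B = (-3, -1)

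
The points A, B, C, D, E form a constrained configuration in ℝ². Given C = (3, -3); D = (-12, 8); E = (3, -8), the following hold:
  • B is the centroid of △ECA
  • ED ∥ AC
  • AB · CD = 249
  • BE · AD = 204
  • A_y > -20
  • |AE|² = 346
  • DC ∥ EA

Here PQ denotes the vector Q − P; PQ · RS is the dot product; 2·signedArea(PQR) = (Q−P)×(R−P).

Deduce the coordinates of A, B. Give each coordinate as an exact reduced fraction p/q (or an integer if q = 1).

A = (18, -19)
B = (8, -10)

1. A_x = 18  [ED ∥ AC ∩ DC ∥ EA]
2. A_y = -19  [ED ∥ AC ∩ DC ∥ EA]
   → A = (18, -19)
3. B_x = 8  [B is the centroid of △ECA]
4. B_y = -10  [B is the centroid of △ECA]
   → B = (8, -10)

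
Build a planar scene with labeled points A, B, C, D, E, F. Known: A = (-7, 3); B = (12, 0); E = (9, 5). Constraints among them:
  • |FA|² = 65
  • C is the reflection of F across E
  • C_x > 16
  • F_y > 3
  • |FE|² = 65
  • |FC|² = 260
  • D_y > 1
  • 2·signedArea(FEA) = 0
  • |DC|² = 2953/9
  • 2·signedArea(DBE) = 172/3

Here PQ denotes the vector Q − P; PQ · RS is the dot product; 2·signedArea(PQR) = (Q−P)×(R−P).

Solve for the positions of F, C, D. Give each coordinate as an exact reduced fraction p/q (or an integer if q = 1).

1. F_x = 1  [line 2·x + -16·y + 62 = 0 ∩ |FA|² = 65]
2. F_y = 4  [line 2·x + -16·y + 62 = 0 ∩ |FA|² = 65]
   → F = (1, 4)
3. C_x = 17  [C is the reflection of F across E]
4. C_y = 6  [C is the reflection of F across E]
   → C = (17, 6)
5. D_x = -2/3  [line -5·x + -3·y + 8/3 = 0 ∩ |DC|² = 2953/9]
6. D_y = 2  [line -5·x + -3·y + 8/3 = 0 ∩ |DC|² = 2953/9]
   → D = (-2/3, 2)

C = (17, 6)
D = (-2/3, 2)
F = (1, 4)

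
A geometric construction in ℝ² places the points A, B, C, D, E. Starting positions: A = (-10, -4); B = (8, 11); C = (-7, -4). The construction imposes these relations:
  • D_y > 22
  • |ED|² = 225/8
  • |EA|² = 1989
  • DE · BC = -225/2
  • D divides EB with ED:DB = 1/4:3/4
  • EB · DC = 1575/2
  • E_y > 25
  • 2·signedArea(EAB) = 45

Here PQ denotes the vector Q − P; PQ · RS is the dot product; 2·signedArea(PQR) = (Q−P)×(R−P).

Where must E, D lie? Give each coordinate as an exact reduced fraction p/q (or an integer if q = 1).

D = (77/4, 89/4)
E = (23, 26)

1. E_x = 23  [line -15·x + 18·y + -123 = 0 ∩ |EA|² = 1989]
2. E_y = 26  [line -15·x + 18·y + -123 = 0 ∩ |EA|² = 1989]
   → E = (23, 26)
3. D_x = 77/4  [EB · DC = 1575/2 ∩ D divides EB with ED:DB = 1/4:3/4]
4. D_y = 89/4  [EB · DC = 1575/2 ∩ D divides EB with ED:DB = 1/4:3/4]
   → D = (77/4, 89/4)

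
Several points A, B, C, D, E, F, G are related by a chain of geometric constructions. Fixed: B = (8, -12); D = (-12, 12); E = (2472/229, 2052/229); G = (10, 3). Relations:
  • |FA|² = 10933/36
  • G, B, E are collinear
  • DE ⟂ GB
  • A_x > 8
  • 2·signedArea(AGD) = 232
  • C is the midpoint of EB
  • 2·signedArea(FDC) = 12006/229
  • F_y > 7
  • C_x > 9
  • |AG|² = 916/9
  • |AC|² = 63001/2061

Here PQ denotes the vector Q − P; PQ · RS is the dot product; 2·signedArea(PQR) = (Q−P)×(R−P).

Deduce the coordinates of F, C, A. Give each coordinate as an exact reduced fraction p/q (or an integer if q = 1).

1. C_x = 2152/229  [C is the midpoint of EB]
2. C_y = -348/229  [C is the midpoint of EB]
   → C = (2152/229, -348/229)
3. A_x = 26/3  [line -9·x + -22·y + -76 = 0 ∩ |AC|² = 63001/2061]
4. A_y = -7  [line -9·x + -22·y + -76 = 0 ∩ |AC|² = 63001/2061]
   → A = (26/3, -7)
5. F_x = -1  [line 3096/229·x + 4900/229·y + -33654/229 = 0 ∩ |FA|² = 10933/36]
6. F_y = 15/2  [line 3096/229·x + 4900/229·y + -33654/229 = 0 ∩ |FA|² = 10933/36]
   → F = (-1, 15/2)

A = (26/3, -7)
C = (2152/229, -348/229)
F = (-1, 15/2)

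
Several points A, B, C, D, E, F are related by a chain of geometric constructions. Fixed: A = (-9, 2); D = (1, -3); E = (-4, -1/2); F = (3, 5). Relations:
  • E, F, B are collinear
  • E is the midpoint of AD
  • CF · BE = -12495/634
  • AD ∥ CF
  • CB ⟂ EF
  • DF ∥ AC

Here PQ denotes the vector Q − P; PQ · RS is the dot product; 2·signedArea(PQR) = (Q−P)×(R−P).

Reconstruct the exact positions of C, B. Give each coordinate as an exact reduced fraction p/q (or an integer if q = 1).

B = (-239/317, 650/317)
C = (-7, 10)

1. C_x = -7  [AD ∥ CF ∩ DF ∥ AC]
2. C_y = 10  [AD ∥ CF ∩ DF ∥ AC]
   → C = (-7, 10)
3. B_x = -239/317  [E, F, B are collinear ∩ CB ⟂ EF]
4. B_y = 650/317  [E, F, B are collinear ∩ CB ⟂ EF]
   → B = (-239/317, 650/317)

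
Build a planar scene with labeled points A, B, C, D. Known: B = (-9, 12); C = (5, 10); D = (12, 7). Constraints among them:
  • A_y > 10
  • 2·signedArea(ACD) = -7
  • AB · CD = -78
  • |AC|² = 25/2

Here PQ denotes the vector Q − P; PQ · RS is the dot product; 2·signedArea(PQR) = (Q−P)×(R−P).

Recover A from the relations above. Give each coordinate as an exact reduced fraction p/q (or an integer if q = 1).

1. A_x = 3/2  [AB · CD = -78 ∩ 2·signedArea(ACD) = -7]
2. A_y = 21/2  [AB · CD = -78 ∩ 2·signedArea(ACD) = -7]
   → A = (3/2, 21/2)

A = (3/2, 21/2)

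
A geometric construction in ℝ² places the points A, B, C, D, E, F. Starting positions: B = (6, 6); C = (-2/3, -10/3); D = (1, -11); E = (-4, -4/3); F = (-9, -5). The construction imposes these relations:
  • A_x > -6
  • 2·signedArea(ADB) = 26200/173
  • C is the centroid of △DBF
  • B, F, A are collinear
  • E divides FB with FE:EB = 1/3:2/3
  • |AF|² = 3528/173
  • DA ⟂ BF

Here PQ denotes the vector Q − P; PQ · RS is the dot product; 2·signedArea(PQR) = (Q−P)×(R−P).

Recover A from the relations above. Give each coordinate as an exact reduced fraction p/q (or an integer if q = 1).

A = (-927/173, -403/173)

1. A_x = -927/173  [B, F, A are collinear ∩ DA ⟂ BF]
2. A_y = -403/173  [B, F, A are collinear ∩ DA ⟂ BF]
   → A = (-927/173, -403/173)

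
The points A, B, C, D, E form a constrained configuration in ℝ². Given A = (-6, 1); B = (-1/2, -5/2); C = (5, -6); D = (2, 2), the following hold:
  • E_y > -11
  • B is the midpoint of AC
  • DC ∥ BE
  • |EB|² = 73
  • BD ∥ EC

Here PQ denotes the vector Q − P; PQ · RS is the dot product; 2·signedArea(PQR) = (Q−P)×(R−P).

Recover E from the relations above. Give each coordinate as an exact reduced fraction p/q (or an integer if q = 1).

E = (5/2, -21/2)

1. E_x = 5/2  [BD ∥ EC ∩ DC ∥ BE]
2. E_y = -21/2  [BD ∥ EC ∩ DC ∥ BE]
   → E = (5/2, -21/2)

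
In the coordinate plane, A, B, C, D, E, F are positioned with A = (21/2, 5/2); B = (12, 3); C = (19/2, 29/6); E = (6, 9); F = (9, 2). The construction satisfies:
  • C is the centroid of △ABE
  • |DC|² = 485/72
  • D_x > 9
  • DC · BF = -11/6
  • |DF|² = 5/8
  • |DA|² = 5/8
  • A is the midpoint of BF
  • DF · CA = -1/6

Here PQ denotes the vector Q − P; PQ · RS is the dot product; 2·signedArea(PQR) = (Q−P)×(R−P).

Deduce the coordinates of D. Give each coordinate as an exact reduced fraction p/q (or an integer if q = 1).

D = (39/4, 9/4)

1. D_x = 39/4  [DC · BF = -11/6 ∩ DF · CA = -1/6]
2. D_y = 9/4  [DC · BF = -11/6 ∩ DF · CA = -1/6]
   → D = (39/4, 9/4)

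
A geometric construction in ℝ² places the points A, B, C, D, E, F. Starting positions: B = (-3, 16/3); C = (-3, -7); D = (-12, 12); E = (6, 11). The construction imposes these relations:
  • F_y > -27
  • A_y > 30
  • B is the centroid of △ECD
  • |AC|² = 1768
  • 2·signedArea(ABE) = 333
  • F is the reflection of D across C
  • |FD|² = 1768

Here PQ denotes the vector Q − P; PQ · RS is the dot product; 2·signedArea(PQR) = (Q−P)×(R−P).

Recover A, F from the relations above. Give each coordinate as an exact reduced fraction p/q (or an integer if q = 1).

1. A_x = -21  [line -17/3·x + 9·y + -398 = 0 ∩ |AC|² = 1768]
2. A_y = 31  [line -17/3·x + 9·y + -398 = 0 ∩ |AC|² = 1768]
   → A = (-21, 31)
3. F_x = 6  [F is the reflection of D across C]
4. F_y = -26  [F is the reflection of D across C]
   → F = (6, -26)

A = (-21, 31)
F = (6, -26)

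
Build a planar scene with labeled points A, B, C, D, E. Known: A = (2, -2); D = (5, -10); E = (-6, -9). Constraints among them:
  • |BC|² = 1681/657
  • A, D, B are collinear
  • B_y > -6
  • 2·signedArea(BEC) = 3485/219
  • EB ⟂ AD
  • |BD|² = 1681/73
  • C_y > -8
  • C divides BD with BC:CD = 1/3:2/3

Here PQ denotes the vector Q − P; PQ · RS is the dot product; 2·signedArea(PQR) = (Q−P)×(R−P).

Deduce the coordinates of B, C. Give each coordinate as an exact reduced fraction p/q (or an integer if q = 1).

B = (242/73, -402/73)
C = (283/73, -1534/219)

1. B_x = 242/73  [A, D, B are collinear ∩ EB ⟂ AD]
2. B_y = -402/73  [A, D, B are collinear ∩ EB ⟂ AD]
   → B = (242/73, -402/73)
3. C_x = 283/73  [C divides BD with BC:CD = 1/3:2/3]
4. C_y = -1534/219  [C divides BD with BC:CD = 1/3:2/3]
   → C = (283/73, -1534/219)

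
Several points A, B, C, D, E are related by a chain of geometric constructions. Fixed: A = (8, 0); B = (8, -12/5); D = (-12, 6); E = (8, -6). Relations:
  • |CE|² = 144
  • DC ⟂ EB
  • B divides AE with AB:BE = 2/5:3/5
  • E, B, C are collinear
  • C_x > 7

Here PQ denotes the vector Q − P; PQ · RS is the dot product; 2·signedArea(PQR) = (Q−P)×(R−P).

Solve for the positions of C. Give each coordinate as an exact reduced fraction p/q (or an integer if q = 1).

C = (8, 6)

1. C_x = 8  [E, B, C are collinear ∩ DC ⟂ EB]
2. C_y = 6  [E, B, C are collinear ∩ DC ⟂ EB]
   → C = (8, 6)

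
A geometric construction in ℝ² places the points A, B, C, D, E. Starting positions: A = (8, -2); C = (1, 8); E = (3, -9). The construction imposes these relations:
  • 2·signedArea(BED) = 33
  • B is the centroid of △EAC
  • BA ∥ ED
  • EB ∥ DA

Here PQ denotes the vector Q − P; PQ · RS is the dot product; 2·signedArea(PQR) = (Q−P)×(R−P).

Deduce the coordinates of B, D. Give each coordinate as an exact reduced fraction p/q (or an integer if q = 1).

B = (4, -1)
D = (7, -10)

1. B_x = 4  [B is the centroid of △EAC]
2. B_y = -1  [B is the centroid of △EAC]
   → B = (4, -1)
3. D_x = 7  [EB ∥ DA ∩ BA ∥ ED]
4. D_y = -10  [EB ∥ DA ∩ BA ∥ ED]
   → D = (7, -10)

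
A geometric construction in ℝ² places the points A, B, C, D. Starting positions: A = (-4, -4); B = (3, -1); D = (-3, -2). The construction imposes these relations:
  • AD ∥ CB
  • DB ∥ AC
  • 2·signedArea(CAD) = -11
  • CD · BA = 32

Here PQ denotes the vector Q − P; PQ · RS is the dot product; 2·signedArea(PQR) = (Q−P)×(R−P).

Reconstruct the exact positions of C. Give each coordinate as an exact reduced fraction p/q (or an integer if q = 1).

C = (2, -3)

1. C_x = 2  [AD ∥ CB ∩ DB ∥ AC]
2. C_y = -3  [AD ∥ CB ∩ DB ∥ AC]
   → C = (2, -3)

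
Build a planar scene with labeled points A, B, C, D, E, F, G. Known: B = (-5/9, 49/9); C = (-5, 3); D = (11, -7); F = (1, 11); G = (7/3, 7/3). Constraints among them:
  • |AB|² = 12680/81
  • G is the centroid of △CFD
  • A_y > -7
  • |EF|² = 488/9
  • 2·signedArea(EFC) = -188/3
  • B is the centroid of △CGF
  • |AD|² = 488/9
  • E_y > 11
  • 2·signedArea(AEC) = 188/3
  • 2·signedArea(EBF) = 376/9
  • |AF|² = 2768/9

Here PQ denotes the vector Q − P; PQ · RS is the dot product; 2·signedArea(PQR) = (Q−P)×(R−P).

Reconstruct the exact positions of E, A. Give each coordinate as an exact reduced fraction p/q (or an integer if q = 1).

A = (11/3, -19/3)
E = (-19/3, 35/3)

1. E_x = -19/3  [2·signedArea(EBF) = 376/9 ∩ 2·signedArea(EFC) = -188/3]
2. E_y = 35/3  [2·signedArea(EBF) = 376/9 ∩ 2·signedArea(EFC) = -188/3]
   → E = (-19/3, 35/3)
3. A_x = 11/3  [line 26/3·x + 4/3·y + -70/3 = 0 ∩ |AD|² = 488/9]
4. A_y = -19/3  [line 26/3·x + 4/3·y + -70/3 = 0 ∩ |AD|² = 488/9]
   → A = (11/3, -19/3)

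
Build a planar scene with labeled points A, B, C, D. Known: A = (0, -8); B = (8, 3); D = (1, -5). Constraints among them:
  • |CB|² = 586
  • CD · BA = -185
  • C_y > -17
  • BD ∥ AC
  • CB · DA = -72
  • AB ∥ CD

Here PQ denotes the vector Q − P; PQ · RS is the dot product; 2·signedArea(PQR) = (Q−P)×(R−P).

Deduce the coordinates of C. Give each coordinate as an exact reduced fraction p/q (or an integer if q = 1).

1. C_x = -7  [AB ∥ CD ∩ BD ∥ AC]
2. C_y = -16  [AB ∥ CD ∩ BD ∥ AC]
   → C = (-7, -16)

C = (-7, -16)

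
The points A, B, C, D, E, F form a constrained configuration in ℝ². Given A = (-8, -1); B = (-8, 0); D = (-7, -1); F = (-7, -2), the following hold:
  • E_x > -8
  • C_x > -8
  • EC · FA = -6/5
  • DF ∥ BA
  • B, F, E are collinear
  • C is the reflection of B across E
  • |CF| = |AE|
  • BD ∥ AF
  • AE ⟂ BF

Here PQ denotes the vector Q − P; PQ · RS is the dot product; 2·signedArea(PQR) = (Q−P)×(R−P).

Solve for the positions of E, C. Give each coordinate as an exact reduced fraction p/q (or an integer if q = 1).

C = (-36/5, -8/5)
E = (-38/5, -4/5)

1. E_x = -38/5  [B, F, E are collinear ∩ AE ⟂ BF]
2. E_y = -4/5  [B, F, E are collinear ∩ AE ⟂ BF]
   → E = (-38/5, -4/5)
3. C_x = -36/5  [C is the reflection of B across E]
4. C_y = -8/5  [C is the reflection of B across E]
   → C = (-36/5, -8/5)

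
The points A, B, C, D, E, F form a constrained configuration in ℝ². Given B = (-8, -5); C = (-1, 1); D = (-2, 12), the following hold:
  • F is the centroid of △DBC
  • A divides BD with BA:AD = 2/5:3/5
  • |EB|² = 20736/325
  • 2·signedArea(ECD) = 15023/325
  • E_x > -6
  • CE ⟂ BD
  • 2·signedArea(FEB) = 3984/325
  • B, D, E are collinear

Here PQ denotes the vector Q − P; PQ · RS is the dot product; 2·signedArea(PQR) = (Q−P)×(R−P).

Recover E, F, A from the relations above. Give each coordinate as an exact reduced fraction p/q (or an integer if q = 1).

1. E_x = -1736/325  [B, D, E are collinear ∩ CE ⟂ BD]
2. E_y = 823/325  [B, D, E are collinear ∩ CE ⟂ BD]
   → E = (-1736/325, 823/325)
3. F_x = -11/3  [F is the centroid of △DBC]
4. F_y = 8/3  [F is the centroid of △DBC]
   → F = (-11/3, 8/3)
5. A_x = -28/5  [A divides BD with BA:AD = 2/5:3/5]
6. A_y = 9/5  [A divides BD with BA:AD = 2/5:3/5]
   → A = (-28/5, 9/5)

A = (-28/5, 9/5)
E = (-1736/325, 823/325)
F = (-11/3, 8/3)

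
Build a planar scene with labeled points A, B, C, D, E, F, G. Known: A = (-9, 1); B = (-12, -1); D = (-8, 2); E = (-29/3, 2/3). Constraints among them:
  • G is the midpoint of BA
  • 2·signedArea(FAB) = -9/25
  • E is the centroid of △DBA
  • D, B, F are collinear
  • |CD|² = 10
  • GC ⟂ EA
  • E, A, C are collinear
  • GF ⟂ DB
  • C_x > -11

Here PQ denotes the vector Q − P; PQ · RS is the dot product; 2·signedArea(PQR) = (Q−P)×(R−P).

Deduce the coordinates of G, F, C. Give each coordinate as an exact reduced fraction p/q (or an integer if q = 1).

1. G_x = -21/2  [G is the midpoint of BA]
2. G_y = 0  [G is the midpoint of BA]
   → G = (-21/2, 0)
3. F_x = -264/25  [D, B, F are collinear ∩ GF ⟂ DB]
4. F_y = 2/25  [D, B, F are collinear ∩ GF ⟂ DB]
   → F = (-264/25, 2/25)
5. C_x = -53/5  [E, A, C are collinear ∩ GC ⟂ EA]
6. C_y = 1/5  [E, A, C are collinear ∩ GC ⟂ EA]
   → C = (-53/5, 1/5)

C = (-53/5, 1/5)
F = (-264/25, 2/25)
G = (-21/2, 0)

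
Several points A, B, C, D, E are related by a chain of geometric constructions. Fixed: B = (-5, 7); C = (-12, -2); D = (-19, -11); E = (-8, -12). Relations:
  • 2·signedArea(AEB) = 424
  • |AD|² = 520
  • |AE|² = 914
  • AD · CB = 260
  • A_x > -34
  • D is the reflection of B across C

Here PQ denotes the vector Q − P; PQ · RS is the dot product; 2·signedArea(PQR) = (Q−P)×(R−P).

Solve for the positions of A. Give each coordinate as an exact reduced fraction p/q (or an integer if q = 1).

1. A_x = -33  [2·signedArea(AEB) = 424 ∩ AD · CB = 260]
2. A_y = -29  [2·signedArea(AEB) = 424 ∩ AD · CB = 260]
   → A = (-33, -29)

A = (-33, -29)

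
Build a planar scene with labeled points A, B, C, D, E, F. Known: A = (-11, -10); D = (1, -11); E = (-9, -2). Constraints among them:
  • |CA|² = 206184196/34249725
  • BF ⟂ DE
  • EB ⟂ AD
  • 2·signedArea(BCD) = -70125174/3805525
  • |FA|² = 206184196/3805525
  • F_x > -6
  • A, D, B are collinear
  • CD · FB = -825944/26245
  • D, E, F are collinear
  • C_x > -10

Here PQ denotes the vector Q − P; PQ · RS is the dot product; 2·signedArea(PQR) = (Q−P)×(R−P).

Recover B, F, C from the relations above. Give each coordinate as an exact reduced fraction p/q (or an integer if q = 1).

B = (-1403/145, -1466/145)
C = (-47837/5249, -663826/78735)
F = (-28033/5249, -138926/26245)

1. B_x = -1403/145  [A, D, B are collinear ∩ EB ⟂ AD]
2. B_y = -1466/145  [A, D, B are collinear ∩ EB ⟂ AD]
   → B = (-1403/145, -1466/145)
3. F_x = -28033/5249  [D, E, F are collinear ∩ BF ⟂ DE]
4. F_y = -138926/26245  [D, E, F are collinear ∩ BF ⟂ DE]
   → F = (-28033/5249, -138926/26245)
5. C_x = -47837/5249  [CD · FB = -825944/26245 ∩ 2·signedArea(BCD) = -70125174/3805525]
6. C_y = -663826/78735  [CD · FB = -825944/26245 ∩ 2·signedArea(BCD) = -70125174/3805525]
   → C = (-47837/5249, -663826/78735)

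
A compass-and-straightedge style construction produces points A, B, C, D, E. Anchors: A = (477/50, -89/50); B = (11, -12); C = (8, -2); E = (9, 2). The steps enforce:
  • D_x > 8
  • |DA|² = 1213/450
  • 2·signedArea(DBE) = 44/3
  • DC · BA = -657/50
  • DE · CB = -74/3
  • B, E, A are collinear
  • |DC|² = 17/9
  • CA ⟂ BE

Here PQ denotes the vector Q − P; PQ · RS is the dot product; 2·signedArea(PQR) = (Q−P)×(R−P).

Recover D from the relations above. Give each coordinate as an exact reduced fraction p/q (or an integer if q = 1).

D = (25/3, -2/3)

1. D_x = 25/3  [2·signedArea(DBE) = 44/3 ∩ DC · BA = -657/50]
2. D_y = -2/3  [2·signedArea(DBE) = 44/3 ∩ DC · BA = -657/50]
   → D = (25/3, -2/3)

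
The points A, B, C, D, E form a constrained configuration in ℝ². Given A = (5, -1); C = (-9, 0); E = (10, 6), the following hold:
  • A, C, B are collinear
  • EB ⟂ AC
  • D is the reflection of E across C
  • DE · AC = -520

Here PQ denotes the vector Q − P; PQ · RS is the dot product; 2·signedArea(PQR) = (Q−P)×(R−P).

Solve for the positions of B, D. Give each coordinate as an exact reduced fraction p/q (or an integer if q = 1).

B = (1867/197, -260/197)
D = (-28, -6)

1. B_x = 1867/197  [A, C, B are collinear ∩ EB ⟂ AC]
2. B_y = -260/197  [A, C, B are collinear ∩ EB ⟂ AC]
   → B = (1867/197, -260/197)
3. D_x = -28  [D is the reflection of E across C]
4. D_y = -6  [D is the reflection of E across C]
   → D = (-28, -6)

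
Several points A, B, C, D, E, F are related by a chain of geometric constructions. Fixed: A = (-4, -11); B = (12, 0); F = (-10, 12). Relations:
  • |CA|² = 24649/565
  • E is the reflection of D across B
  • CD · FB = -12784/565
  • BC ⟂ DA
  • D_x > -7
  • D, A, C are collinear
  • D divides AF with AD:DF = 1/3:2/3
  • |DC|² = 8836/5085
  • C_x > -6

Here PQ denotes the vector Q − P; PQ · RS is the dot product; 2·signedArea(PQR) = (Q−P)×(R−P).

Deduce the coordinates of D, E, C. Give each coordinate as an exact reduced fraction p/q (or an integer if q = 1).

1. D_x = -6  [D divides AF with AD:DF = 1/3:2/3]
2. D_y = -10/3  [D divides AF with AD:DF = 1/3:2/3]
   → D = (-6, -10/3)
3. E_x = 30  [E is the reflection of D across B]
4. E_y = 10/3  [E is the reflection of D across B]
   → E = (30, 10/3)
5. C_x = -3202/565  [D, A, C are collinear ∩ BC ⟂ DA]
6. C_y = -2604/565  [D, A, C are collinear ∩ BC ⟂ DA]
   → C = (-3202/565, -2604/565)

C = (-3202/565, -2604/565)
D = (-6, -10/3)
E = (30, 10/3)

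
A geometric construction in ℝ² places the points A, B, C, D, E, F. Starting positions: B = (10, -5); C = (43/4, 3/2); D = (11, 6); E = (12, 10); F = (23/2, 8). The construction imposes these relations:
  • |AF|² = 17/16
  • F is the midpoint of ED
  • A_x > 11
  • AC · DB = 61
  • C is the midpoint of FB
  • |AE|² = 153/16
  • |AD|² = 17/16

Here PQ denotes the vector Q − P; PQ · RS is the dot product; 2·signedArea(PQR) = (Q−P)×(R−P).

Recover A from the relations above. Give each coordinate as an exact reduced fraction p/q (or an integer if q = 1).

A = (45/4, 7)

1. A_x = 45/4  [line 1·x + 11·y + -353/4 = 0 ∩ |AD|² = 17/16]
2. A_y = 7  [line 1·x + 11·y + -353/4 = 0 ∩ |AD|² = 17/16]
   → A = (45/4, 7)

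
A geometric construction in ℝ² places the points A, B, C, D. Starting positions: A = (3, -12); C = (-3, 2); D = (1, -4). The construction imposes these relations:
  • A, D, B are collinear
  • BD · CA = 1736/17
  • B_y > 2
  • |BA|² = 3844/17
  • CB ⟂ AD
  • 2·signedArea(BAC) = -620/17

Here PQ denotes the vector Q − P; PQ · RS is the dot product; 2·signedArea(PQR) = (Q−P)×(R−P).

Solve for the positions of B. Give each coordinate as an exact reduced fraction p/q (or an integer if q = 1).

B = (-11/17, 44/17)

1. B_x = -11/17  [A, D, B are collinear ∩ CB ⟂ AD]
2. B_y = 44/17  [A, D, B are collinear ∩ CB ⟂ AD]
   → B = (-11/17, 44/17)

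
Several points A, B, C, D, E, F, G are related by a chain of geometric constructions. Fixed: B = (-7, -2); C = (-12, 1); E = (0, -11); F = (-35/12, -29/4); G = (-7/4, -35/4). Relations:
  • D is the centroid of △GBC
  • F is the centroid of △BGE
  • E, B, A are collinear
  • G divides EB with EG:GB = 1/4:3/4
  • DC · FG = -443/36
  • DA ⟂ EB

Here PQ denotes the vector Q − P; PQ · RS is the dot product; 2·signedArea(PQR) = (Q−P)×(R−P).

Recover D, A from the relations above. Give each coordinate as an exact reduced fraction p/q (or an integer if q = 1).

1. D_x = -83/12  [D is the centroid of △GBC]
2. D_y = -13/4  [D is the centroid of △GBC]
   → D = (-83/12, -13/4)
3. A_x = -4963/780  [E, B, A are collinear ∩ DA ⟂ EB]
4. A_y = -733/260  [E, B, A are collinear ∩ DA ⟂ EB]
   → A = (-4963/780, -733/260)

A = (-4963/780, -733/260)
D = (-83/12, -13/4)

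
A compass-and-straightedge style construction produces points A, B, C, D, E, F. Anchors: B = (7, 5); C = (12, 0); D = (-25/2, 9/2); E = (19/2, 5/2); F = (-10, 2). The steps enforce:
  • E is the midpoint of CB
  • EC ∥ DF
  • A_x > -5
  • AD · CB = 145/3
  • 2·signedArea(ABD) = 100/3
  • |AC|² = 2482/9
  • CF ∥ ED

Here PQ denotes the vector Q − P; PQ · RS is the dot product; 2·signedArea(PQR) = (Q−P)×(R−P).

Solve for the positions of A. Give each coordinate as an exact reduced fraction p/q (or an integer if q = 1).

A = (-13/3, 3)

1. A_x = -13/3  [2·signedArea(ABD) = 100/3 ∩ AD · CB = 145/3]
2. A_y = 3  [2·signedArea(ABD) = 100/3 ∩ AD · CB = 145/3]
   → A = (-13/3, 3)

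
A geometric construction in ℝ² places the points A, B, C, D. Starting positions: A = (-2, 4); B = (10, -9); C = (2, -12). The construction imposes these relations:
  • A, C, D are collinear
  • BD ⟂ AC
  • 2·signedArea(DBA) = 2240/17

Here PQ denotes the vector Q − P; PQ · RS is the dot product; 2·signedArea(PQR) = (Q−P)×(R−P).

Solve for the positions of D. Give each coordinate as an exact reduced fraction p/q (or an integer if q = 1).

1. D_x = 30/17  [A, C, D are collinear ∩ BD ⟂ AC]
2. D_y = -188/17  [A, C, D are collinear ∩ BD ⟂ AC]
   → D = (30/17, -188/17)

D = (30/17, -188/17)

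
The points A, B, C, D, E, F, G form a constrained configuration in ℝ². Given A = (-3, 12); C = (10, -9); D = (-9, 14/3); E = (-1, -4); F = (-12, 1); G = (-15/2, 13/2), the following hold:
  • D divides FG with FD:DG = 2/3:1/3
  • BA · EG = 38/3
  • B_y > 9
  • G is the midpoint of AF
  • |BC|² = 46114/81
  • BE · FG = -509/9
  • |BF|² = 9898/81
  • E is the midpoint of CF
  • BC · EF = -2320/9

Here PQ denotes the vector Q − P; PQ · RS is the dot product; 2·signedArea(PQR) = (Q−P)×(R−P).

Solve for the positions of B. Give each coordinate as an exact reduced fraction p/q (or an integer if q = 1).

1. B_x = -5  [BE · FG = -509/9 ∩ BA · EG = 38/3]
2. B_y = 86/9  [BE · FG = -509/9 ∩ BA · EG = 38/3]
   → B = (-5, 86/9)

B = (-5, 86/9)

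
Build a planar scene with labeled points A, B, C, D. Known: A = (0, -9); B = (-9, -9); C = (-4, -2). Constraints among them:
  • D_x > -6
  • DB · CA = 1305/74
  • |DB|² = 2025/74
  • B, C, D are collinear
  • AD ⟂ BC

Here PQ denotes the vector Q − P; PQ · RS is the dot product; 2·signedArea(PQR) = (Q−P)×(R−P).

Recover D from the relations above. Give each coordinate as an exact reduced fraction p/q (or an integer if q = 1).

D = (-441/74, -351/74)

1. D_x = -441/74  [B, C, D are collinear ∩ AD ⟂ BC]
2. D_y = -351/74  [B, C, D are collinear ∩ AD ⟂ BC]
   → D = (-441/74, -351/74)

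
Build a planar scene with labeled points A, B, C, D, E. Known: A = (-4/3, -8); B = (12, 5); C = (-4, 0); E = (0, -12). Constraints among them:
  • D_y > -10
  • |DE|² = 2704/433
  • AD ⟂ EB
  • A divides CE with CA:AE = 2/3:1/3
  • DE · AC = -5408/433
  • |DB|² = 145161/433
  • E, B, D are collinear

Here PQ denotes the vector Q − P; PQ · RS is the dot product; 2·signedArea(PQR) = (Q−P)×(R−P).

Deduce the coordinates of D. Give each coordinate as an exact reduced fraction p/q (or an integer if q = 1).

1. D_x = 624/433  [E, B, D are collinear ∩ AD ⟂ EB]
2. D_y = -4312/433  [E, B, D are collinear ∩ AD ⟂ EB]
   → D = (624/433, -4312/433)

D = (624/433, -4312/433)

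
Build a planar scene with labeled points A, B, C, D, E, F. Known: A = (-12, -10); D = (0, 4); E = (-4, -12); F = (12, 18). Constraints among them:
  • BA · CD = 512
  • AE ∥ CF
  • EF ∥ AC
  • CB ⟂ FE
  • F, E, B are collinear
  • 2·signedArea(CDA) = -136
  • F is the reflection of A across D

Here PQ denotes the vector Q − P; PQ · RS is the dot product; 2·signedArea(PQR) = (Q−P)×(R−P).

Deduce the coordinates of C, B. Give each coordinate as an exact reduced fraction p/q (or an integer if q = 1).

1. C_x = 4  [AE ∥ CF ∩ EF ∥ AC]
2. C_y = 20  [AE ∥ CF ∩ EF ∥ AC]
   → C = (4, 20)
3. B_x = 188/17  [F, E, B are collinear ∩ CB ⟂ FE]
4. B_y = 276/17  [F, E, B are collinear ∩ CB ⟂ FE]
   → B = (188/17, 276/17)

B = (188/17, 276/17)
C = (4, 20)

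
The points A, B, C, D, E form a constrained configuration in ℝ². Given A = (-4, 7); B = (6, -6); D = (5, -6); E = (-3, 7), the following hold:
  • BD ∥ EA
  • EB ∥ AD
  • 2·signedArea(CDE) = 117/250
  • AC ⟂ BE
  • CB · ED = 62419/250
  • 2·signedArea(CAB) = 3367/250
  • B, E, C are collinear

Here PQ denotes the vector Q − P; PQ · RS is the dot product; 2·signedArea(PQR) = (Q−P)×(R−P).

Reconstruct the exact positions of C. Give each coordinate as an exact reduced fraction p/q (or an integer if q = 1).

1. C_x = -831/250  [B, E, C are collinear ∩ AC ⟂ BE]
2. C_y = 1867/250  [B, E, C are collinear ∩ AC ⟂ BE]
   → C = (-831/250, 1867/250)

C = (-831/250, 1867/250)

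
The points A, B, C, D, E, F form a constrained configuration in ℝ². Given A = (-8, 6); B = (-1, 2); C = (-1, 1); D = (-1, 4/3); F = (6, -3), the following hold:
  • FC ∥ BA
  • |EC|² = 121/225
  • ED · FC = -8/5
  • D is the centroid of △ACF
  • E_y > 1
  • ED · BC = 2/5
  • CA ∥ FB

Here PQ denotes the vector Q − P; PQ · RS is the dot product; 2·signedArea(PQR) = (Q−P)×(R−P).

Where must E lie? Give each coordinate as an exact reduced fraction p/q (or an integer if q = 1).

E = (-1, 26/15)

1. E_x = -1  [ED · BC = 2/5 ∩ ED · FC = -8/5]
2. E_y = 26/15  [ED · BC = 2/5 ∩ ED · FC = -8/5]
   → E = (-1, 26/15)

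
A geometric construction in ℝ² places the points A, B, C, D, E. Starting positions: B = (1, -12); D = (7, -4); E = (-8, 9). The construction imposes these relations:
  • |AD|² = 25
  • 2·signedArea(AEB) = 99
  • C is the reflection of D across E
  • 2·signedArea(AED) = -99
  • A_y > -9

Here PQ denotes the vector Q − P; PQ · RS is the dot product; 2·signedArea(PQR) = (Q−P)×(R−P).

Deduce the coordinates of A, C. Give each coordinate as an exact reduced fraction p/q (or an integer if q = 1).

1. A_x = 4  [2·signedArea(AEB) = 99 ∩ 2·signedArea(AED) = -99]
2. A_y = -8  [2·signedArea(AEB) = 99 ∩ 2·signedArea(AED) = -99]
   → A = (4, -8)
3. C_x = -23  [C is the reflection of D across E]
4. C_y = 22  [C is the reflection of D across E]
   → C = (-23, 22)

A = (4, -8)
C = (-23, 22)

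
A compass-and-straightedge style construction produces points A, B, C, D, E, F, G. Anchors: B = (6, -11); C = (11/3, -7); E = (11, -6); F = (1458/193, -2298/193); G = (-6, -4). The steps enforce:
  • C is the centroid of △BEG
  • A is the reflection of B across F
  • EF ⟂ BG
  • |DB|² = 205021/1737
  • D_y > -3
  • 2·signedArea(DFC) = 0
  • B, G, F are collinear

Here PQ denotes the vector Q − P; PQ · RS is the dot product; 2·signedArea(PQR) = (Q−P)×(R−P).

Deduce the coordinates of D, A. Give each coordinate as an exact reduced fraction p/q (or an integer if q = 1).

1. D_x = -128/579  [line -947/193·x + -2251/579·y + -1780/193 = 0 ∩ |DB|² = 205021/1737]
2. D_y = -404/193  [line -947/193·x + -2251/579·y + -1780/193 = 0 ∩ |DB|² = 205021/1737]
   → D = (-128/579, -404/193)
3. A_x = 1758/193  [A is the reflection of B across F]
4. A_y = -2473/193  [A is the reflection of B across F]
   → A = (1758/193, -2473/193)

A = (1758/193, -2473/193)
D = (-128/579, -404/193)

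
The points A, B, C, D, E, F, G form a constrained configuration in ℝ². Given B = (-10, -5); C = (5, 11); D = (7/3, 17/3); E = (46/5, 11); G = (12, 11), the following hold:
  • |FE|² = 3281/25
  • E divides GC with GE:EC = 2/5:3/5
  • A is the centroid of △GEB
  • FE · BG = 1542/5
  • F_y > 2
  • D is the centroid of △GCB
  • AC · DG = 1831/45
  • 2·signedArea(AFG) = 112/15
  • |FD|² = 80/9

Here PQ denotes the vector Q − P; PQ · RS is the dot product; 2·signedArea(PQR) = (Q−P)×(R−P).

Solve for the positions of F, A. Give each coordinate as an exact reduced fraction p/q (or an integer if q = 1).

1. A_x = 56/15  [A is the centroid of △GEB]
2. A_y = 17/3  [A is the centroid of △GEB]
   → A = (56/15, 17/3)
3. F_x = 1  [FE · BG = 1542/5 ∩ 2·signedArea(AFG) = 112/15]
4. F_y = 3  [FE · BG = 1542/5 ∩ 2·signedArea(AFG) = 112/15]
   → F = (1, 3)

A = (56/15, 17/3)
F = (1, 3)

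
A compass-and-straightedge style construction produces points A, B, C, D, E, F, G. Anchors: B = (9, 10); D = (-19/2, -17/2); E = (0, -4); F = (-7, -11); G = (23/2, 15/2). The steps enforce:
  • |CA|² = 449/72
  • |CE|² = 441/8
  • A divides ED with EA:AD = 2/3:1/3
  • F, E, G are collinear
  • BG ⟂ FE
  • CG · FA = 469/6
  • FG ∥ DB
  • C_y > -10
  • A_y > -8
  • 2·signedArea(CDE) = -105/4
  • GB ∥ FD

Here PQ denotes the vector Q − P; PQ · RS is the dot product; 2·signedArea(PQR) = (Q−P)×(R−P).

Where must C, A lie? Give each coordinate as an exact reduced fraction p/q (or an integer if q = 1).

A = (-19/3, -7)
C = (-21/4, -37/4)

1. A_x = -19/3  [A divides ED with EA:AD = 2/3:1/3]
2. A_y = -7  [A divides ED with EA:AD = 2/3:1/3]
   → A = (-19/3, -7)
3. C_x = -21/4  [2·signedArea(CDE) = -105/4 ∩ CG · FA = 469/6]
4. C_y = -37/4  [2·signedArea(CDE) = -105/4 ∩ CG · FA = 469/6]
   → C = (-21/4, -37/4)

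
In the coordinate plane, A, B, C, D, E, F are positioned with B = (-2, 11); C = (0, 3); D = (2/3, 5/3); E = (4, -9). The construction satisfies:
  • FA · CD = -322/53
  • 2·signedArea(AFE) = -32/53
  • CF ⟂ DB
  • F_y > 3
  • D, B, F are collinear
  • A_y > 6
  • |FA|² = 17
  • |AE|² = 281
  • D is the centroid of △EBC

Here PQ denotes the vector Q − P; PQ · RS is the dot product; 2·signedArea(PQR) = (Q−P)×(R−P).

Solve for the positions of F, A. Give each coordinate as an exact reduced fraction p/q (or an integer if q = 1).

1. F_x = 14/53  [D, B, F are collinear ∩ CF ⟂ DB]
2. F_y = 163/53  [D, B, F are collinear ∩ CF ⟂ DB]
   → F = (14/53, 163/53)
3. A_x = -1  [2·signedArea(AFE) = -32/53 ∩ FA · CD = -322/53]
4. A_y = 7  [2·signedArea(AFE) = -32/53 ∩ FA · CD = -322/53]
   → A = (-1, 7)

A = (-1, 7)
F = (14/53, 163/53)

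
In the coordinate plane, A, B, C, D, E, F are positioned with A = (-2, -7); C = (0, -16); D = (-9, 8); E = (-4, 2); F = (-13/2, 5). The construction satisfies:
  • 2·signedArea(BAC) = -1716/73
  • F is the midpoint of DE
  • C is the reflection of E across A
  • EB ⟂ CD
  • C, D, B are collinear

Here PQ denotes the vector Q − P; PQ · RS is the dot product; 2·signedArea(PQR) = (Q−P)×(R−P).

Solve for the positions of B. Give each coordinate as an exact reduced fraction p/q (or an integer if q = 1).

B = (-468/73, 80/73)

1. B_x = -468/73  [C, D, B are collinear ∩ EB ⟂ CD]
2. B_y = 80/73  [C, D, B are collinear ∩ EB ⟂ CD]
   → B = (-468/73, 80/73)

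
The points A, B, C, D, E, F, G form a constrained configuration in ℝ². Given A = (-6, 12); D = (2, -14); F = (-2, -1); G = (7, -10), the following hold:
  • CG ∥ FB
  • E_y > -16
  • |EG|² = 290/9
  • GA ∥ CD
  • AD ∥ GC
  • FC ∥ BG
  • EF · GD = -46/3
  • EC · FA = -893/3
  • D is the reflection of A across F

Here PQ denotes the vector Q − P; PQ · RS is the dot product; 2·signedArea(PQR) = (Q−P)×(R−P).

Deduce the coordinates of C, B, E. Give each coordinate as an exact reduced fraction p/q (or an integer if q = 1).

B = (-10, 25)
C = (15, -36)
E = (20/3, -47/3)

1. C_x = 15  [GA ∥ CD ∩ AD ∥ GC]
2. C_y = -36  [GA ∥ CD ∩ AD ∥ GC]
   → C = (15, -36)
3. B_x = -10  [FC ∥ BG ∩ CG ∥ FB]
4. B_y = 25  [FC ∥ BG ∩ CG ∥ FB]
   → B = (-10, 25)
5. E_x = 20/3  [EF · GD = -46/3 ∩ EC · FA = -893/3]
6. E_y = -47/3  [EF · GD = -46/3 ∩ EC · FA = -893/3]
   → E = (20/3, -47/3)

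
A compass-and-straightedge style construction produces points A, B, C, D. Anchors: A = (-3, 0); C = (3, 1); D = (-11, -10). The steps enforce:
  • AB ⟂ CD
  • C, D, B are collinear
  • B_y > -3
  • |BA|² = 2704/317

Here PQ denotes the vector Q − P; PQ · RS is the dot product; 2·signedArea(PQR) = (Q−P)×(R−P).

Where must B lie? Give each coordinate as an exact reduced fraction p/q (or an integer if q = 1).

1. B_x = -379/317  [C, D, B are collinear ∩ AB ⟂ CD]
2. B_y = -728/317  [C, D, B are collinear ∩ AB ⟂ CD]
   → B = (-379/317, -728/317)

B = (-379/317, -728/317)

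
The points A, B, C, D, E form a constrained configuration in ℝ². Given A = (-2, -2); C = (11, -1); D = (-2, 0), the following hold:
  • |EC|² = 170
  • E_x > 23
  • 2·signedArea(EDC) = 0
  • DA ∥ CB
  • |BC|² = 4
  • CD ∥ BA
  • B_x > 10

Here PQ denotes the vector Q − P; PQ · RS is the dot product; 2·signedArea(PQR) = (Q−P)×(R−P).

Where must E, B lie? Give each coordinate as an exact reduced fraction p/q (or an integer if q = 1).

B = (11, -3)
E = (24, -2)

1. E_x = 24  [line 1·x + 13·y + 2 = 0 ∩ |EC|² = 170]
2. E_y = -2  [line 1·x + 13·y + 2 = 0 ∩ |EC|² = 170]
   → E = (24, -2)
3. B_x = 11  [CD ∥ BA ∩ DA ∥ CB]
4. B_y = -3  [CD ∥ BA ∩ DA ∥ CB]
   → B = (11, -3)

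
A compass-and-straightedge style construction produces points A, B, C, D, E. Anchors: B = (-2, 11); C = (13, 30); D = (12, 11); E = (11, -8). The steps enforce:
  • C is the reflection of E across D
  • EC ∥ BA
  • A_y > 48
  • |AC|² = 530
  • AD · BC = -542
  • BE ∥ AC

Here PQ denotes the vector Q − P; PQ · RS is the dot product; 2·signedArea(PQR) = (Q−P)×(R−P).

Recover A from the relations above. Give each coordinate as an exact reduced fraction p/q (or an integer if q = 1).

A = (0, 49)

1. A_x = 0  [BE ∥ AC ∩ EC ∥ BA]
2. A_y = 49  [BE ∥ AC ∩ EC ∥ BA]
   → A = (0, 49)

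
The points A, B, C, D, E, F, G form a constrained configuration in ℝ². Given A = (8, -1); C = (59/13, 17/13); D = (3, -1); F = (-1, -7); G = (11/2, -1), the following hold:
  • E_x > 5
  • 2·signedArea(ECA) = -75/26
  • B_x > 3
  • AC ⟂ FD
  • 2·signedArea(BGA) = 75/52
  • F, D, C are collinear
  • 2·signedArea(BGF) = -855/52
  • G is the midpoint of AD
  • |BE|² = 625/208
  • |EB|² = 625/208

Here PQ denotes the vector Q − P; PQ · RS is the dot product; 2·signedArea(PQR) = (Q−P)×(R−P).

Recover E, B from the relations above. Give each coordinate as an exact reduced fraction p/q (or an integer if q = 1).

B = (44/13, -11/26)
E = (261/52, 2/13)

1. B_x = 44/13  [2·signedArea(BGF) = -855/52 ∩ 2·signedArea(BGA) = 75/52]
2. B_y = -11/26  [2·signedArea(BGF) = -855/52 ∩ 2·signedArea(BGA) = 75/52]
   → B = (44/13, -11/26)
3. E_x = 261/52  [line 30/13·x + 45/13·y + -315/26 = 0 ∩ |EB|² = 625/208]
4. E_y = 2/13  [line 30/13·x + 45/13·y + -315/26 = 0 ∩ |EB|² = 625/208]
   → E = (261/52, 2/13)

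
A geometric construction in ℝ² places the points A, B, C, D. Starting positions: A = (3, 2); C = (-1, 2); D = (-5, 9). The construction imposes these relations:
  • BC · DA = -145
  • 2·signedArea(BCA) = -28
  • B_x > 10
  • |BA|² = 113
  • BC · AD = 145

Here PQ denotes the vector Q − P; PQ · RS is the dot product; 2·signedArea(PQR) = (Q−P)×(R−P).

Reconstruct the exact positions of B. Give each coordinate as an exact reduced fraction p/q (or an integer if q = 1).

1. B_x = 11  [2·signedArea(BCA) = -28 ∩ BC · AD = 145]
2. B_y = -5  [2·signedArea(BCA) = -28 ∩ BC · AD = 145]
   → B = (11, -5)

B = (11, -5)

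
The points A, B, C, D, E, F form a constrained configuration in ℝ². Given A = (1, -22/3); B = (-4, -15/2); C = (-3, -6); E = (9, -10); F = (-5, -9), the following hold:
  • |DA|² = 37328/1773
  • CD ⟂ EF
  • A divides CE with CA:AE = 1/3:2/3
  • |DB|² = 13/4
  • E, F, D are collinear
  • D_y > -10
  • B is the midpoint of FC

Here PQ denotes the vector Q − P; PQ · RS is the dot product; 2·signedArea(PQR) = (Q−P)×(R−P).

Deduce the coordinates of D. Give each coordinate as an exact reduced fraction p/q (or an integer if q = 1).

D = (-635/197, -1798/197)

1. D_x = -635/197  [E, F, D are collinear ∩ CD ⟂ EF]
2. D_y = -1798/197  [E, F, D are collinear ∩ CD ⟂ EF]
   → D = (-635/197, -1798/197)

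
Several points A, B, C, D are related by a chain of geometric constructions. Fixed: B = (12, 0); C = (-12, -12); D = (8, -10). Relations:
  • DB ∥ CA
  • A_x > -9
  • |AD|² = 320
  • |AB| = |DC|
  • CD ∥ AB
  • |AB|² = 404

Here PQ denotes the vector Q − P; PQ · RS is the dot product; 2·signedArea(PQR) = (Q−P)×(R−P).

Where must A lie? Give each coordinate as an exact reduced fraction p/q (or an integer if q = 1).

1. A_x = -8  [CD ∥ AB ∩ DB ∥ CA]
2. A_y = -2  [CD ∥ AB ∩ DB ∥ CA]
   → A = (-8, -2)

A = (-8, -2)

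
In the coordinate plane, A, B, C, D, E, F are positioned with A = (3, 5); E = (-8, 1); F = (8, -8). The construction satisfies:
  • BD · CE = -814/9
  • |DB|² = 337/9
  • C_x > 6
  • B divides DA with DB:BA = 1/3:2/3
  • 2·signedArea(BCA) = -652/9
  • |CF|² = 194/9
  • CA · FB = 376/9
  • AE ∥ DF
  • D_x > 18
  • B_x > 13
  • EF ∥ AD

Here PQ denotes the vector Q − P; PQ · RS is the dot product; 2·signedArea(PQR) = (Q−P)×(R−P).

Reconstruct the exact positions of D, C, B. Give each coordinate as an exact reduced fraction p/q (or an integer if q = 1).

B = (41/3, -1)
C = (19/3, -11/3)
D = (19, -4)

1. D_x = 19  [AE ∥ DF ∩ EF ∥ AD]
2. D_y = -4  [AE ∥ DF ∩ EF ∥ AD]
   → D = (19, -4)
3. B_x = 41/3  [B divides DA with DB:BA = 1/3:2/3]
4. B_y = -1  [B divides DA with DB:BA = 1/3:2/3]
   → B = (41/3, -1)
5. C_x = 19/3  [CA · FB = 376/9 ∩ 2·signedArea(BCA) = -652/9]
6. C_y = -11/3  [CA · FB = 376/9 ∩ 2·signedArea(BCA) = -652/9]
   → C = (19/3, -11/3)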